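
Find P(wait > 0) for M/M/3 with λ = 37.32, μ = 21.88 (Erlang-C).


a = λ/μ = 1.7057; ρ = a/3 = 0.5686
P₀ = 0.164548 (from M/M/c formula)
C(c,a) = [a^c/(c!(1−ρ))]·P₀ = [4.96230/(6·0.4314)]·0.164548
= 1.91693·0.164548 = 0.315428

Final: 0.315428


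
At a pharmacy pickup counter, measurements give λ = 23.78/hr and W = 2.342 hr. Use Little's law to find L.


L = λW = 23.78·2.342 = 55.6928

Final: 55.6928


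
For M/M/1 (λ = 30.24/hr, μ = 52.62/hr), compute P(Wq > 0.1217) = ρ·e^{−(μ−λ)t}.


ρ = 30.24/52.62 = 0.5747
P(Wq > t) = ρ·e^{−(μ−λ)t} = 0.5747·e^{−2.7236}
= 0.5747·0.065635 = 0.037720

Final: 0.037720


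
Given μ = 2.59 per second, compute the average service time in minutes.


Mean service time = 1/μ = 1/2.59 second = 0.38610 second
In minutes: 0.38610 × 0.0166667 = 0.006435 min

Final: 0.006435 min


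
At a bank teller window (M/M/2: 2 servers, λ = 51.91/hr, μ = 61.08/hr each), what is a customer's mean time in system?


a = 0.8499; ρ = 0.4249; P₀ = 0.403573
Lq = P₀·a^c·ρ/(c!(1−ρ)²) = 0.18728
Wq = Lq/λ = 0.18728/51.91 = 0.003608 hr
W = Wq + 1/μ = 0.003608 + 0.01637 = 0.01998 hr

Final: 0.01998 hr


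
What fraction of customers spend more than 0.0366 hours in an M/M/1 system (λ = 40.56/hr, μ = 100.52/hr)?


W ~ Exponential(μ−λ) for M/M/1.
μ − λ = 100.52 − 40.56 = 59.9600
P(W > t) = e^{−(μ−λ)t} = e^{−2.1945} = 0.111410

Final: 0.111410


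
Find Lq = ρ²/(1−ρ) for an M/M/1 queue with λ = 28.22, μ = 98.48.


ρ = 28.22/98.48 = 0.2866
Lq = ρ²/(1−ρ) = 0.08211/0.7134 = 0.1151

Final: 0.1151


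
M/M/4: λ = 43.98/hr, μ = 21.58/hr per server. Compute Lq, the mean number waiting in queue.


a = λ/μ = 2.0380; ρ = a/4 = 0.5095
P₀ = 0.125142
Lq = P₀·a^c·ρ / (c!·(1−ρ)²) = 0.125142·17.25103·0.5095/(24·0.24059)
= 0.19049

Final: 0.19049


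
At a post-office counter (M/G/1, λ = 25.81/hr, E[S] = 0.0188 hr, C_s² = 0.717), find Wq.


ρ = λ·E[S] = 25.81·0.0188 = 0.4852
E[S²] = E[S]²(1+C_s²) = 0.0188²·(1+0.717) = 0.0006069
Wq = λ·E[S²]/(2(1−ρ)) = 25.81·0.0006069/(2·0.5148) = 0.01521 hr

Final: 0.01521 hr


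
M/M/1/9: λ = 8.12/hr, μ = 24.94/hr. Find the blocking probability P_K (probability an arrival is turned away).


ρ = λ/μ = 8.12/24.94 = 0.3256
P_K = (1−ρ)ρ^K/(1−ρ^(K+1)) = (0.6744·0.00004111)/(1 − 0.00001338)
= 0.00002772/0.999987 = 0.00002773

Final: 0.00002773


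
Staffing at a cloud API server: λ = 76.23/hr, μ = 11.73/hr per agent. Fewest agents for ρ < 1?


Stability requires cμ > λ ⇔ c > λ/μ.
λ/μ = 76.23/11.73 = 6.4987
Minimum integer c = ⌊6.4987⌋ + 1 = 7
Check: 7·11.73 = 82.11 > 76.23, while 6·11.73 = 70.38 ≤ 76.23

Final: 7 servers


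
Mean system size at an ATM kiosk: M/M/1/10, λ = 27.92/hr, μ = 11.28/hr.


ρ = 27.92/11.28 = 2.4752
L = ρ[1 − (K+1)ρ^K + Kρ^(K+1)] / [(1−ρ)(1−ρ^(K+1))]
Numerator: 2.4752·(1 − 11·8631.040273 + 10·21363.355001) = 293786.484728
Denominator: (-1.4752)·(-21362.355001) = 31513.261278
L = 293786.484728/31513.261278 = 9.3226

Final: 9.3226


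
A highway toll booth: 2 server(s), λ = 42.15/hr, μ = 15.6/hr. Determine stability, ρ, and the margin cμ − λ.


Total capacity cμ = 2·15.6 = 31.20/hr
ρ = λ/(cμ) = 42.15/31.20 = 1.3510
Stable ⇔ ρ < 1: NO
Spare capacity = cμ − λ = 31.20 − 42.15 = -10.95/hr

Final: ρ = 1.3510; unstable; margin = -10.95/hr


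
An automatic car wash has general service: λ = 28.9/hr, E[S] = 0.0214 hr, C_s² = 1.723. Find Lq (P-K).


ρ = λ·E[S] = 28.9·0.0214 = 0.6185
Lq = ρ²(1+C_s²)/(2(1−ρ)) = 0.3825·(1+1.723)/(2·0.3815)
= 0.3825·2.7230/0.7631 = 1.36490

Final: 1.36490


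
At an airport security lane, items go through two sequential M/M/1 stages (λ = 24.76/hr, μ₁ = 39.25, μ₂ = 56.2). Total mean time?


Each node sees arrival rate λ = 24.76/hr (tandem ⇒ throughput preserved).
W₁ = 1/(μ₁−λ) = 1/(39.25−24.76) = 0.06901 hr
W₂ = 1/(μ₂−λ) = 1/(56.2−24.76) = 0.03181 hr
W_total = W₁ + W₂ = 0.06901 + 0.03181 = 0.10082 hr

Final: 0.10082 hr


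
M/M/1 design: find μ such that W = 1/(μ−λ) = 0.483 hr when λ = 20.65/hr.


W = 1/(μ−λ) ⇒ μ − λ = 1/W = 1/0.483 = 2.0704
μ = λ + 1/W = 20.65 + 2.0704 = 22.7204 per hr

Final: 22.7204 /hr


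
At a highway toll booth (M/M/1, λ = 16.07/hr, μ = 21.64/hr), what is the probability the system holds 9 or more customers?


ρ = 16.07/21.64 = 0.7426
P(N ≥ n) = ρ^n = 0.7426^9 = 0.068680

Final: 0.068680


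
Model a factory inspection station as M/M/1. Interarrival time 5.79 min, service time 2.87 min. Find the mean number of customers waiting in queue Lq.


λ = 60/5.79 = 10.3627 /hr
μ = 60/2.87 = 20.9059 /hr
ρ = λ/μ = 10.3627/20.9059 = 0.4957
Lq = ρ²/(1−ρ) = 0.2457/0.5043 = 0.4872

Final: 0.4872


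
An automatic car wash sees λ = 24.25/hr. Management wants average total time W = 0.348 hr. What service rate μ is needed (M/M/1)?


W = 1/(μ−λ) ⇒ μ − λ = 1/W = 1/0.348 = 2.8736
μ = λ + 1/W = 24.25 + 2.8736 = 27.1236 per hr

Final: 27.1236 /hr


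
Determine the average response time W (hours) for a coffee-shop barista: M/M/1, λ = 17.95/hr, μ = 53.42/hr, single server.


W = 1/(μ−λ) = 1/(53.42 − 17.95) = 1/35.47 = 0.02819 hr

Final: 0.02819 hr


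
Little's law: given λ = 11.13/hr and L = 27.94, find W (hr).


W = L/λ = 27.94/11.13 = 2.5103 hr

Final: 2.5103 hr


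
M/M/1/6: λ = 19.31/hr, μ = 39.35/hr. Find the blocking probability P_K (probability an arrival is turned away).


ρ = λ/μ = 19.31/39.35 = 0.4907
P_K = (1−ρ)ρ^K/(1−ρ^(K+1)) = (0.5093·0.013964)/(1 − 0.006853)
= 0.007112/0.993147 = 0.007161

Final: 0.007161


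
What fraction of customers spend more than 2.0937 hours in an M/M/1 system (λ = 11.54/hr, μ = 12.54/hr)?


W ~ Exponential(μ−λ) for M/M/1.
μ − λ = 12.54 − 11.54 = 1.0000
P(W > t) = e^{−(μ−λ)t} = e^{−2.0937} = 0.123230

Final: 0.123230


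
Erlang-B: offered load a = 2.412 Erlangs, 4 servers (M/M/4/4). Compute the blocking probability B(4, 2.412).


B(c,a) = (a^c/c!) / Σ_{k=0}^{c} a^k/k!
a^4/4! = 1.410256
Σ terms (k=0..4): 1.00000 + 2.41200 + 2.90887 + 2.33873 + 1.41026 = 10.069861
B = 1.410256/10.069861 = 0.140047

Final: 0.140047


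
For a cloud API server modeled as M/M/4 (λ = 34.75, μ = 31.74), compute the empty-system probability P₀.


a = λ/μ = 34.75/31.74 = 1.0948; ρ = a/c = 0.2737
Σ_{k=0}^{3} a^k/k! (terms k=0..3) = 1.00000 + 1.09483 + 0.59933 + 0.21872 = 2.91288
Tail: a^4/(4!(1−ρ)) = 1.43678/(24·0.7263) = 0.08243
P₀ = 1/(2.91288 + 0.08243) = 1/2.99531 = 0.333855

Final: 0.333855


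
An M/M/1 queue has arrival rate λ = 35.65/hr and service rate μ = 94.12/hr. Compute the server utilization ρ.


ρ = λ/μ = 35.65/94.12 = 0.3788

Final: 0.3788


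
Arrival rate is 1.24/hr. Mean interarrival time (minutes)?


Mean interarrival time = 1/λ = 1/1.24 hour = 0.80645 hour
In minutes: 0.80645 × 60 = 48.3871 min

Final: 48.3871 min


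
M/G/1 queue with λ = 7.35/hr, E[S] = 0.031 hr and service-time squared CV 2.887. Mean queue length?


ρ = λ·E[S] = 7.35·0.031 = 0.2278
Lq = ρ²(1+C_s²)/(2(1−ρ)) = 0.05192·(1+2.887)/(2·0.7722)
= 0.05192·3.8870/1.5443 = 0.13067

Final: 0.13067


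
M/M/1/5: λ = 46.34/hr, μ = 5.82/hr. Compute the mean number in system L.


ρ = 46.34/5.82 = 7.9622
L = ρ[1 − (K+1)ρ^K + Kρ^(K+1)] / [(1−ρ)(1−ρ^(K+1))]
Numerator: 7.9622·(1 − 6·32001.123364 + 5·254799.322458) = 8615026.978243
Denominator: (-6.9622)·(-254798.322458) = 1773956.705501
L = 8615026.978243/1773956.705501 = 4.8564

Final: 4.8564


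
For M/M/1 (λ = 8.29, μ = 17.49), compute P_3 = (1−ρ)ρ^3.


ρ = 8.29/17.49 = 0.4740
P_n = (1−ρ)·ρ^n = (1 − 0.4740)·0.4740^3 = 0.5260·0.106486 = 0.056013

Final: 0.056013


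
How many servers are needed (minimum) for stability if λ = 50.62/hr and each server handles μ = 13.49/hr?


Stability requires cμ > λ ⇔ c > λ/μ.
λ/μ = 50.62/13.49 = 3.7524
Minimum integer c = ⌊3.7524⌋ + 1 = 4
Check: 4·13.49 = 53.96 > 50.62, while 3·13.49 = 40.47 ≤ 50.62

Final: 4 servers


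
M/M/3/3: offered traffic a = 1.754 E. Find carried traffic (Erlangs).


B(3,1.754) = 0.173234 (Erlang-B)
Carried load = a(1 − B) = 1.754·(1 − 0.173234) = 1.754·0.826766 = 1.4501 E

Final: 1.4501 Erlangs


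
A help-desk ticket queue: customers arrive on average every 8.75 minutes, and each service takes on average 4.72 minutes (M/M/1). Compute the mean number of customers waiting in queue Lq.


λ = 60/8.75 = 6.8571 /hr
μ = 60/4.72 = 12.7119 /hr
ρ = λ/μ = 6.8571/12.7119 = 0.5394
Lq = ρ²/(1−ρ) = 0.2910/0.4606 = 0.6318

Final: 0.6318


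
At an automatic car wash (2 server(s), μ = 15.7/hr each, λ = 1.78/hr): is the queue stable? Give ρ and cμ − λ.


Total capacity cμ = 2·15.7 = 31.40/hr
ρ = λ/(cμ) = 1.78/31.40 = 0.05669
Stable ⇔ ρ < 1: YES
Spare capacity = cμ − λ = 31.40 − 1.78 = 29.62/hr

Final: ρ = 0.05669; stable; margin = 29.62/hr


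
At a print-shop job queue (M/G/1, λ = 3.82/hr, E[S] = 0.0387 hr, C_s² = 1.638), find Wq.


ρ = λ·E[S] = 3.82·0.0387 = 0.1478
E[S²] = E[S]²(1+C_s²) = 0.0387²·(1+1.638) = 0.003951
Wq = λ·E[S²]/(2(1−ρ)) = 3.82·0.003951/(2·0.8522) = 0.008855 hr

Final: 0.008855 hr


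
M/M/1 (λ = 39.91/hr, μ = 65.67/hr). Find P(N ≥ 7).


ρ = 39.91/65.67 = 0.6077
P(N ≥ n) = ρ^n = 0.6077^7 = 0.030620

Final: 0.030620


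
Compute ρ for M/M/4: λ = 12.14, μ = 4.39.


ρ = λ/(cμ) = 12.14/(4·4.39) = 12.14/17.56 = 0.6913

Final: 0.6913


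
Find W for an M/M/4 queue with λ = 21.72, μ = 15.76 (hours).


a = 1.3782; ρ = 0.3445; P₀ = 0.250410
Lq = P₀·a^c·ρ/(c!(1−ρ)²) = 0.03019
Wq = Lq/λ = 0.03019/21.72 = 0.001390 hr
W = Wq + 1/μ = 0.001390 + 0.06345 = 0.06484 hr

Final: 0.06484 hr


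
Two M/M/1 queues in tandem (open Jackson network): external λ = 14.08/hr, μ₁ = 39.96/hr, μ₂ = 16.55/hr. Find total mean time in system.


Each node sees arrival rate λ = 14.08/hr (tandem ⇒ throughput preserved).
W₁ = 1/(μ₁−λ) = 1/(39.96−14.08) = 0.03864 hr
W₂ = 1/(μ₂−λ) = 1/(16.55−14.08) = 0.40486 hr
W_total = W₁ + W₂ = 0.03864 + 0.40486 = 0.44350 hr

Final: 0.44350 hr


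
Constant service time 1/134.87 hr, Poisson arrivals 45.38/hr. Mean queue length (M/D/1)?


ρ = 45.38/134.87 = 0.3365
M/D/1: Lq = ρ²/(2(1−ρ)) = 0.1132/(2·0.6635) = 0.08531

Final: 0.08531


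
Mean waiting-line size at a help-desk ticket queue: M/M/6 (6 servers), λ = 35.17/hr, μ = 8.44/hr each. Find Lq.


a = λ/μ = 4.1671; ρ = a/6 = 0.6945
P₀ = 0.013746
Lq = P₀·a^c·ρ / (c!·(1−ρ)²) = 0.013746·5235.75758·0.6945/(720·0.09332)
= 0.74390

Final: 0.74390


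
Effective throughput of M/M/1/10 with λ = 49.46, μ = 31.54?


ρ = 1.5682; P_K = (1−ρ)ρ^10/(1−ρ^11) = 0.364900
λ_eff = λ(1 − P_K) = 49.46·(1 − 0.364900) = 49.46·0.635100 = 31.4120 /hr

Final: 31.4120 /hr


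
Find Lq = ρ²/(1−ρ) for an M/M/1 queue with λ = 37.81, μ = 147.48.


ρ = 37.81/147.48 = 0.2564
Lq = ρ²/(1−ρ) = 0.06573/0.7436 = 0.08839

Final: 0.08839


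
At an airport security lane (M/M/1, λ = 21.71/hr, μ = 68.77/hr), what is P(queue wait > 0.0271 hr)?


ρ = 21.71/68.77 = 0.3157
P(Wq > t) = ρ·e^{−(μ−λ)t} = 0.3157·e^{−1.2753}
= 0.3157·0.279340 = 0.088185

Final: 0.088185


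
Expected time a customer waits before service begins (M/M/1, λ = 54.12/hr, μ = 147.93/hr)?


ρ = 54.12/147.93 = 0.3658
Wq = ρ/(μ−λ) = 0.3658/(147.93 − 54.12) = 0.3658/93.81 = 0.003900 hr

Final: 0.003900 hr


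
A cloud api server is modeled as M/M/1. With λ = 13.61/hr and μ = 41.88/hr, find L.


ρ = λ/μ = 13.61/41.88 = 0.3250
L = ρ/(1−ρ) = 0.3250/(1 − 0.3250) = 0.3250/0.6750 = 0.4814

Final: 0.4814


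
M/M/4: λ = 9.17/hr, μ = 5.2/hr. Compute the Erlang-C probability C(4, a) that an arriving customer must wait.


a = λ/μ = 1.7635; ρ = a/4 = 0.4409
P₀ = 0.167982 (from M/M/c formula)
C(c,a) = [a^c/(c!(1−ρ))]·P₀ = [9.67083/(24·0.5591)]·0.167982
= 0.72067·0.167982 = 0.121059

Final: 0.121059


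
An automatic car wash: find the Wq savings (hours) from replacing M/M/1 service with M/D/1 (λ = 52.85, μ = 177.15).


ρ = 52.85/177.15 = 0.2983
Wq(M/M/1) = ρ/(μ−λ) = 0.2983/124.30 = 0.002400 hr
Wq(M/D/1) = ρ/(2(μ−λ)) = 0.001200 hr
Savings = 0.002400 − 0.001200 = 0.001200 hr

Final: 0.001200 hr


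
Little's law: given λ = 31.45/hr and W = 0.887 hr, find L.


L = λW = 31.45·0.887 = 27.8961

Final: 27.8961


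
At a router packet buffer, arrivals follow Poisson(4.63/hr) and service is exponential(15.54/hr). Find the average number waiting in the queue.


ρ = 4.63/15.54 = 0.2979
Lq = ρ²/(1−ρ) = 0.08877/0.7021 = 0.1264

Final: 0.1264


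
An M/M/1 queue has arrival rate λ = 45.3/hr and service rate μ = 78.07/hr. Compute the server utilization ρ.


ρ = λ/μ = 45.3/78.07 = 0.5802

Final: 0.5802


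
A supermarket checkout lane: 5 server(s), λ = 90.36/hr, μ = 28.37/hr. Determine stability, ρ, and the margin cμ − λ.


Total capacity cμ = 5·28.37 = 141.85/hr
ρ = λ/(cμ) = 90.36/141.85 = 0.6370
Stable ⇔ ρ < 1: YES
Spare capacity = cμ − λ = 141.85 − 90.36 = 51.49/hr

Final: ρ = 0.6370; stable; margin = 51.49/hr


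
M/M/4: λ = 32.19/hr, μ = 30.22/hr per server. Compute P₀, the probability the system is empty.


a = λ/μ = 32.19/30.22 = 1.0652; ρ = a/c = 0.2663
Σ_{k=0}^{3} a^k/k! (terms k=0..3) = 1.00000 + 1.06519 + 0.56731 + 0.20143 = 2.83393
Tail: a^4/(4!(1−ρ)) = 1.28738/(24·0.7337) = 0.07311
P₀ = 1/(2.83393 + 0.07311) = 1/2.90704 = 0.343992

Final: 0.343992


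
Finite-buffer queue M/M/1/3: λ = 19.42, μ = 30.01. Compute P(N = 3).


ρ = λ/μ = 19.42/30.01 = 0.6471
P_K = (1−ρ)ρ^K/(1−ρ^(K+1)) = (0.3529·0.270988)/(1 − 0.175361)
= 0.095627/0.824639 = 0.115962

Final: 0.115962


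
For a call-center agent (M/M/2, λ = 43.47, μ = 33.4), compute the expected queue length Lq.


a = λ/μ = 1.3015; ρ = a/2 = 0.6507
P₀ = 0.211572
Lq = P₀·a^c·ρ / (c!·(1−ρ)²) = 0.211572·1.69389·0.6507/(2·0.12198)
= 0.95598

Final: 0.95598


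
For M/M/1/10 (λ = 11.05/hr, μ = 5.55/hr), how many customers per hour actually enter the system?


ρ = 1.9910; P_K = (1−ρ)ρ^10/(1−ρ^11) = 0.497993
λ_eff = λ(1 − P_K) = 11.05·(1 − 0.497993) = 11.05·0.502007 = 5.5472 /hr

Final: 5.5472 /hr


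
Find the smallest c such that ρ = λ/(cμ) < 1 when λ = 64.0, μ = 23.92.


Stability requires cμ > λ ⇔ c > λ/μ.
λ/μ = 64.0/23.92 = 2.6756
Minimum integer c = ⌊2.6756⌋ + 1 = 3
Check: 3·23.92 = 71.76 > 64.0, while 2·23.92 = 47.84 ≤ 64.0

Final: 3 servers


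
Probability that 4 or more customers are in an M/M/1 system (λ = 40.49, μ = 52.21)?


ρ = 40.49/52.21 = 0.7755
P(N ≥ n) = ρ^n = 0.7755^4 = 0.361723

Final: 0.361723


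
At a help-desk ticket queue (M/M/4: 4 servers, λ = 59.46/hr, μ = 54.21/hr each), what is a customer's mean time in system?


a = 1.0968; ρ = 0.2742; P₀ = 0.333177
Lq = P₀·a^c·ρ/(c!(1−ρ)²) = 0.01046
Wq = Lq/λ = 0.01046/59.46 = 0.0001759 hr
W = Wq + 1/μ = 0.0001759 + 0.01845 = 0.01862 hr

Final: 0.01862 hr


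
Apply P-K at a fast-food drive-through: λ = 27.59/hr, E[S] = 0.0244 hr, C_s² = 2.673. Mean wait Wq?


ρ = λ·E[S] = 27.59·0.0244 = 0.6732
E[S²] = E[S]²(1+C_s²) = 0.0244²·(1+2.673) = 0.002187
Wq = λ·E[S²]/(2(1−ρ)) = 27.59·0.002187/(2·0.3268) = 0.09231 hr

Final: 0.09231 hr


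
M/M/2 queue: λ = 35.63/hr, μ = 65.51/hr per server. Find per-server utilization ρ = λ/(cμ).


ρ = λ/(cμ) = 35.63/(2·65.51) = 35.63/131.02 = 0.2719

Final: 0.2719


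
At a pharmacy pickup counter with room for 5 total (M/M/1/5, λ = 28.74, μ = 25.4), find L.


ρ = 28.74/25.4 = 1.1315
L = ρ[1 − (K+1)ρ^K + Kρ^(K+1)] / [(1−ρ)(1−ρ^(K+1))]
Numerator: 1.1315·(1 − 6·1.854664 + 5·2.098545) = 0.412703
Denominator: (-0.1315)·(-1.098545) = 0.144454
L = 0.412703/0.144454 = 2.8570

Final: 2.8570


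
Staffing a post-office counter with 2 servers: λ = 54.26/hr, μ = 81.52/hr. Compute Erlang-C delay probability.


a = λ/μ = 0.6656; ρ = a/2 = 0.3328
P₀ = 0.500598 (from M/M/c formula)
C(c,a) = [a^c/(c!(1−ρ))]·P₀ = [0.44303/(2·0.6672)]·0.500598
= 0.33201·0.500598 = 0.166202

Final: 0.166202


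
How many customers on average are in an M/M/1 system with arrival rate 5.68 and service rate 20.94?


ρ = λ/μ = 5.68/20.94 = 0.2713
L = ρ/(1−ρ) = 0.2713/(1 − 0.2713) = 0.2713/0.7287 = 0.3722

Final: 0.3722


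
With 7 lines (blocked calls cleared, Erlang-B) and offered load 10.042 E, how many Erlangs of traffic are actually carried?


B(7,10.042) = 0.410909 (Erlang-B)
Carried load = a(1 − B) = 10.042·(1 − 0.410909) = 10.042·0.589091 = 5.9156 E

Final: 5.9156 Erlangs


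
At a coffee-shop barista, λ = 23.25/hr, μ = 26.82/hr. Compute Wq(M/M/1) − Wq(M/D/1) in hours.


ρ = 23.25/26.82 = 0.8669
Wq(M/M/1) = ρ/(μ−λ) = 0.8669/3.57 = 0.24283 hr
Wq(M/D/1) = ρ/(2(μ−λ)) = 0.12141 hr
Savings = 0.24283 − 0.12141 = 0.12141 hr

Final: 0.12141 hr


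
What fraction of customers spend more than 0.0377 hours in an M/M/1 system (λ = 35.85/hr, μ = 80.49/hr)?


W ~ Exponential(μ−λ) for M/M/1.
μ − λ = 80.49 − 35.85 = 44.6400
P(W > t) = e^{−(μ−λ)t} = e^{−1.6829} = 0.185829

Final: 0.185829


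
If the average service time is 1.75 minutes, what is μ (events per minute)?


μ = 1/(service time) in consistent units.
1 minute = 1 min, so μ = 1/1.75 = 0.5714 per minute

Final: 0.5714 /min


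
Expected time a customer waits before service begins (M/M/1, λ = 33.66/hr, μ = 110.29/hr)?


ρ = 33.66/110.29 = 0.3052
Wq = ρ/(μ−λ) = 0.3052/(110.29 − 33.66) = 0.3052/76.63 = 0.003983 hr

Final: 0.003983 hr


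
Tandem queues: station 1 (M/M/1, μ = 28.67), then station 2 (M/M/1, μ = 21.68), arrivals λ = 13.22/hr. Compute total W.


Each node sees arrival rate λ = 13.22/hr (tandem ⇒ throughput preserved).
W₁ = 1/(μ₁−λ) = 1/(28.67−13.22) = 0.06472 hr
W₂ = 1/(μ₂−λ) = 1/(21.68−13.22) = 0.11820 hr
W_total = W₁ + W₂ = 0.06472 + 0.11820 = 0.18293 hr

Final: 0.18293 hr


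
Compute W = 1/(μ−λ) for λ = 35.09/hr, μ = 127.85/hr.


W = 1/(μ−λ) = 1/(127.85 − 35.09) = 1/92.76 = 0.01078 hr

Final: 0.01078 hr


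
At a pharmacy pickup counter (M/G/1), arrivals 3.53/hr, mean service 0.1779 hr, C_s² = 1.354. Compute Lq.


ρ = λ·E[S] = 3.53·0.1779 = 0.6280
Lq = ρ²(1+C_s²)/(2(1−ρ)) = 0.3944·(1+1.354)/(2·0.3720)
= 0.3944·2.3540/0.7440 = 1.24773

Final: 1.24773


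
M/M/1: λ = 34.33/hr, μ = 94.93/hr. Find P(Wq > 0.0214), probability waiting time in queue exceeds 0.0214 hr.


ρ = 34.33/94.93 = 0.3616
P(Wq > t) = ρ·e^{−(μ−λ)t} = 0.3616·e^{−1.2968}
= 0.3616·0.273394 = 0.098869

Final: 0.098869


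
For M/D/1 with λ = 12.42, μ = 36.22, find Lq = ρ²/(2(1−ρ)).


ρ = 12.42/36.22 = 0.3429
M/D/1: Lq = ρ²/(2(1−ρ)) = 0.1176/(2·0.6571) = 0.08947

Final: 0.08947


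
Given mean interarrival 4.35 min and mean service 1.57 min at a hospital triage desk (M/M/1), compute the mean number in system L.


λ = 60/4.35 = 13.7931 /hr
μ = 60/1.57 = 38.2166 /hr
ρ = λ/μ = 13.7931/38.2166 = 0.3609
L = ρ/(1−ρ) = 0.3609/0.6391 = 0.5647

Final: 0.5647


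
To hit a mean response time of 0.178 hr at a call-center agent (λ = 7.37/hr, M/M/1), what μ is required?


W = 1/(μ−λ) ⇒ μ − λ = 1/W = 1/0.178 = 5.6180
μ = λ + 1/W = 7.37 + 5.6180 = 12.9880 per hr

Final: 12.9880 /hr


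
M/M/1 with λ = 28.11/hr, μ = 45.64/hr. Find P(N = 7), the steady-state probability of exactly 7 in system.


ρ = 28.11/45.64 = 0.6159
P_n = (1−ρ)·ρ^n = (1 − 0.6159)·0.6159^7 = 0.3841·0.033621 = 0.012913

Final: 0.012913


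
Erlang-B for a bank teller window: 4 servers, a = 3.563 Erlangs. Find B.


B(c,a) = (a^c/c!) / Σ_{k=0}^{c} a^k/k!
a^4/4! = 6.715093
Σ terms (k=0..4): 1.00000 + 3.56300 + 6.34748 + 7.53870 + 6.71509 = 25.164274
B = 6.715093/25.164274 = 0.266850

Final: 0.266850


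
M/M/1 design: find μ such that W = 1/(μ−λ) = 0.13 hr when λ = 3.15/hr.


W = 1/(μ−λ) ⇒ μ − λ = 1/W = 1/0.13 = 7.6923
μ = λ + 1/W = 3.15 + 7.6923 = 10.8423 per hr

Final: 10.8423 /hr


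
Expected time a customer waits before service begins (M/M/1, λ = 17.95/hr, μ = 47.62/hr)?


ρ = 17.95/47.62 = 0.3769
Wq = ρ/(μ−λ) = 0.3769/(47.62 − 17.95) = 0.3769/29.67 = 0.01270 hr

Final: 0.01270 hr


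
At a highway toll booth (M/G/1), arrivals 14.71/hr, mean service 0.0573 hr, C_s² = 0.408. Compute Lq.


ρ = λ·E[S] = 14.71·0.0573 = 0.8429
Lq = ρ²(1+C_s²)/(2(1−ρ)) = 0.7105·(1+0.408)/(2·0.1571)
= 0.7105·1.4080/0.3142 = 3.18335

Final: 3.18335


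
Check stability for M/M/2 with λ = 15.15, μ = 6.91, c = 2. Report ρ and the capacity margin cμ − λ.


Total capacity cμ = 2·6.91 = 13.82/hr
ρ = λ/(cμ) = 15.15/13.82 = 1.0962
Stable ⇔ ρ < 1: NO
Spare capacity = cμ − λ = 13.82 − 15.15 = -1.33/hr

Final: ρ = 1.0962; unstable; margin = -1.33/hr


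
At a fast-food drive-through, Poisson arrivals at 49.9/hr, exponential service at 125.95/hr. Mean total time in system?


W = 1/(μ−λ) = 1/(125.95 − 49.9) = 1/76.05 = 0.01315 hr

Final: 0.01315 hr


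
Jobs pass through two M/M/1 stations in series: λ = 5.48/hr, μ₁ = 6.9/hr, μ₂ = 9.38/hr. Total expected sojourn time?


Each node sees arrival rate λ = 5.48/hr (tandem ⇒ throughput preserved).
W₁ = 1/(μ₁−λ) = 1/(6.9−5.48) = 0.70423 hr
W₂ = 1/(μ₂−λ) = 1/(9.38−5.48) = 0.25641 hr
W_total = W₁ + W₂ = 0.70423 + 0.25641 = 0.96064 hr

Final: 0.96064 hr


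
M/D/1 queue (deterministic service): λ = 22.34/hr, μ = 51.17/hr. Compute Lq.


ρ = 22.34/51.17 = 0.4366
M/D/1: Lq = ρ²/(2(1−ρ)) = 0.1906/(2·0.5634) = 0.16915

Final: 0.16915


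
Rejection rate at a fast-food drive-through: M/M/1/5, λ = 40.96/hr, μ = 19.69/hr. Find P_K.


ρ = λ/μ = 40.96/19.69 = 2.0802
P_K = (1−ρ)ρ^K/(1−ρ^(K+1)) = (-1.0802·38.955713)/(1 − 81.037380)
= -42.081667/-80.037380 = 0.525775

Final: 0.525775


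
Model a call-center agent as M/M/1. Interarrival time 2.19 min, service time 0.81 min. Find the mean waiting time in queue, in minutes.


λ = 60/2.19 = 27.3973 /hr
μ = 60/0.81 = 74.0741 /hr
ρ = λ/μ = 27.3973/74.0741 = 0.3699
Wq = ρ/(μ−λ) = 0.3699/(74.0741−27.3973) = 0.007924 hr
In minutes: 0.007924·60 = 0.4754 min

Final: 0.4754 min


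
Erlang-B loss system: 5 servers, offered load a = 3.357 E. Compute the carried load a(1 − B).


B(5,3.357) = 0.141314 (Erlang-B)
Carried load = a(1 − B) = 3.357·(1 − 0.141314) = 3.357·0.858686 = 2.8826 E

Final: 2.8826 Erlangs


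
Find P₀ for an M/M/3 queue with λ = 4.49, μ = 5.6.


a = λ/μ = 4.49/5.6 = 0.8018; ρ = a/c = 0.2673
Σ_{k=0}^{2} a^k/k! (terms k=0..2) = 1.00000 + 0.80179 + 0.32143 = 2.12322
Tail: a^3/(3!(1−ρ)) = 0.51544/(6·0.7327) = 0.11724
P₀ = 1/(2.12322 + 0.11724) = 1/2.24046 = 0.446338

Final: 0.446338


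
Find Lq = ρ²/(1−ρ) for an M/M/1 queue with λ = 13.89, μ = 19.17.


ρ = 13.89/19.17 = 0.7246
Lq = ρ²/(1−ρ) = 0.5250/0.2754 = 1.9061

Final: 1.9061


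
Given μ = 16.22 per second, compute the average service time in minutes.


Mean service time = 1/μ = 1/16.22 second = 0.06165 second
In minutes: 0.06165 × 0.0166667 = 0.001028 min

Final: 0.001028 min


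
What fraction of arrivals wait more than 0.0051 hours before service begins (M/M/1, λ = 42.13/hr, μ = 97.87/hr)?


ρ = 42.13/97.87 = 0.4305
P(Wq > t) = ρ·e^{−(μ−λ)t} = 0.4305·e^{−0.2843}
= 0.4305·0.752560 = 0.323954

Final: 0.323954


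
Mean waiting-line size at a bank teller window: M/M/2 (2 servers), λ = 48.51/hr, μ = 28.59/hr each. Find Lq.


a = λ/μ = 1.6967; ρ = a/2 = 0.8484
P₀ = 0.082032
Lq = P₀·a^c·ρ / (c!·(1−ρ)²) = 0.082032·2.87895·0.8484/(2·0.02299)
= 4.35739

Final: 4.35739


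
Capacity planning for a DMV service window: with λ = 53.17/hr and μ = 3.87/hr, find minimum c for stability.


Stability requires cμ > λ ⇔ c > λ/μ.
λ/μ = 53.17/3.87 = 13.7390
Minimum integer c = ⌊13.7390⌋ + 1 = 14
Check: 14·3.87 = 54.18 > 53.17, while 13·3.87 = 50.31 ≤ 53.17

Final: 14 servers


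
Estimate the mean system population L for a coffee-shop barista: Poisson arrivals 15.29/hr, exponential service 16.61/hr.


ρ = λ/μ = 15.29/16.61 = 0.9205
L = ρ/(1−ρ) = 0.9205/(1 − 0.9205) = 0.9205/0.07947 = 11.5833

Final: 11.5833


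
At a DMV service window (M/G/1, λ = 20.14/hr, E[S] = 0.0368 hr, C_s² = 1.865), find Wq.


ρ = λ·E[S] = 20.14·0.0368 = 0.7412
E[S²] = E[S]²(1+C_s²) = 0.0368²·(1+1.865) = 0.003880
Wq = λ·E[S²]/(2(1−ρ)) = 20.14·0.003880/(2·0.2588) = 0.15094 hr

Final: 0.15094 hr


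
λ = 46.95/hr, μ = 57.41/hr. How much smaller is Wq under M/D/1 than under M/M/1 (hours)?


ρ = 46.95/57.41 = 0.8178
Wq(M/M/1) = ρ/(μ−λ) = 0.8178/10.46 = 0.07818 hr
Wq(M/D/1) = ρ/(2(μ−λ)) = 0.03909 hr
Savings = 0.07818 − 0.03909 = 0.03909 hr

Final: 0.03909 hr


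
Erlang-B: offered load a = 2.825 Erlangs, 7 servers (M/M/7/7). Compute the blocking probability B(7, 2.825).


B(c,a) = (a^c/c!) / Σ_{k=0}^{c} a^k/k!
a^7/7! = 0.284904
Σ terms (k=0..7): 1.00000 + 2.82500 + 3.99031 + 3.75754 + 2.65377 + 1.49938 + 0.70596 + 0.28490 = 16.716861
B = 0.284904/16.716861 = 0.017043

Final: 0.017043


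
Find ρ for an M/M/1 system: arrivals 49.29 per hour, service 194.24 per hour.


ρ = λ/μ = 49.29/194.24 = 0.2538

Final: 0.2538


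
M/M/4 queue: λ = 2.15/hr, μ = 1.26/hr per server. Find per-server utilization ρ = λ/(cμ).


ρ = λ/(cμ) = 2.15/(4·1.26) = 2.15/5.04 = 0.4266

Final: 0.4266


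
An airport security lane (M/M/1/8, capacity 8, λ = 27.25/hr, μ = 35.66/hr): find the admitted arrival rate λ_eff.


ρ = 0.7642; P_K = (1−ρ)ρ^8/(1−ρ^9) = 0.030096
λ_eff = λ(1 − P_K) = 27.25·(1 − 0.030096) = 27.25·0.969904 = 26.4299 /hr

Final: 26.4299 /hr


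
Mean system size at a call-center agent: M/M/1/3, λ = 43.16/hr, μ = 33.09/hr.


ρ = 43.16/33.09 = 1.3043
L = ρ[1 − (K+1)ρ^K + Kρ^(K+1)] / [(1−ρ)(1−ρ^(K+1))]
Numerator: 1.3043·(1 − 4·2.218983 + 3·2.894268) = 1.052418
Denominator: (-0.3043)·(-1.894268) = 0.576466
L = 1.052418/0.576466 = 1.8256

Final: 1.8256


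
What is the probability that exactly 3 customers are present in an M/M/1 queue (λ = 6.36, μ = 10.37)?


ρ = 6.36/10.37 = 0.6133
P_n = (1−ρ)·ρ^n = (1 − 0.6133)·0.6133^3 = 0.3867·0.230693 = 0.089207

Final: 0.089207


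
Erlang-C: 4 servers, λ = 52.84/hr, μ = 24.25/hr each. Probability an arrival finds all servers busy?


a = λ/μ = 2.1790; ρ = a/4 = 0.5447
P₀ = 0.107062 (from M/M/c formula)
C(c,a) = [a^c/(c!(1−ρ))]·P₀ = [22.54261/(24·0.4553)]·0.107062
= 2.06317·0.107062 = 0.220888

Final: 0.220888


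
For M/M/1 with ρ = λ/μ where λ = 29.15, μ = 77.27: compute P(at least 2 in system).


ρ = 29.15/77.27 = 0.3772
P(N ≥ n) = ρ^n = 0.3772^2 = 0.142317

Final: 0.142317


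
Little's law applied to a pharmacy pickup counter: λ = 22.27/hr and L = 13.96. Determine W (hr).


W = L/λ = 13.96/22.27 = 0.6269 hr

Final: 0.6269 hr


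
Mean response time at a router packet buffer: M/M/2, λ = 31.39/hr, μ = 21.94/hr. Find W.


a = 1.4307; ρ = 0.7154; P₀ = 0.165936
Lq = P₀·a^c·ρ/(c!(1−ρ)²) = 1.49952
Wq = Lq/λ = 1.49952/31.39 = 0.04777 hr
W = Wq + 1/μ = 0.04777 + 0.04558 = 0.09335 hr

Final: 0.09335 hr


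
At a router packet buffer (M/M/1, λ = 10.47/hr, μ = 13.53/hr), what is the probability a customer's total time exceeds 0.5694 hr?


W ~ Exponential(μ−λ) for M/M/1.
μ − λ = 13.53 − 10.47 = 3.0600
P(W > t) = e^{−(μ−λ)t} = e^{−1.7424} = 0.175106

Final: 0.175106


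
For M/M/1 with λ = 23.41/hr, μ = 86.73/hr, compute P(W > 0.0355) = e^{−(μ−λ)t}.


W ~ Exponential(μ−λ) for M/M/1.
μ − λ = 86.73 − 23.41 = 63.3200
P(W > t) = e^{−(μ−λ)t} = e^{−2.2479} = 0.105625

Final: 0.105625


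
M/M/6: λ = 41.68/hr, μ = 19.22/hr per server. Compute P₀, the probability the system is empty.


a = λ/μ = 41.68/19.22 = 2.1686; ρ = a/c = 0.3614
Σ_{k=0}^{5} a^k/k! (terms k=0..5) = 1.00000 + 2.16857 + 2.35136 + 1.69970 + 0.92148 + 0.39966 = 8.54077
Tail: a^6/(6!(1−ρ)) = 104.00302/(720·0.6386) = 0.22621
P₀ = 1/(8.54077 + 0.22621) = 1/8.76698 = 0.114064

Final: 0.114064


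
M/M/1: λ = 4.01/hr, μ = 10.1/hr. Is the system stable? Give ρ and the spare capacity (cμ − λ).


Total capacity cμ = 1·10.1 = 10.10/hr
ρ = λ/(cμ) = 4.01/10.10 = 0.3970
Stable ⇔ ρ < 1: YES
Spare capacity = cμ − λ = 10.10 − 4.01 = 6.09/hr

Final: ρ = 0.3970; stable; margin = 6.09/hr


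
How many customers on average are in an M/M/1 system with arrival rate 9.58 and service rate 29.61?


ρ = λ/μ = 9.58/29.61 = 0.3235
L = ρ/(1−ρ) = 0.3235/(1 − 0.3235) = 0.3235/0.6765 = 0.4783

Final: 0.4783


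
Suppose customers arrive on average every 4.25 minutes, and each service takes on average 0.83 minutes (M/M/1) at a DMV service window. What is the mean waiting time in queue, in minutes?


λ = 60/4.25 = 14.1176 /hr
μ = 60/0.83 = 72.2892 /hr
ρ = λ/μ = 14.1176/72.2892 = 0.1953
Wq = ρ/(μ−λ) = 0.1953/(72.2892−14.1176) = 0.003357 hr
In minutes: 0.003357·60 = 0.2014 min

Final: 0.2014 min


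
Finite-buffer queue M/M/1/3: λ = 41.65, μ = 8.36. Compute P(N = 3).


ρ = λ/μ = 41.65/8.36 = 4.9821
P_K = (1−ρ)ρ^K/(1−ρ^(K+1)) = (-3.9821·123.659129)/(1 − 616.076883)
= -492.417754/-615.076883 = 0.800579

Final: 0.800579


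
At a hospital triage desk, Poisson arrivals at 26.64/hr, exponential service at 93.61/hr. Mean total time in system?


W = 1/(μ−λ) = 1/(93.61 − 26.64) = 1/66.97 = 0.01493 hr

Final: 0.01493 hr


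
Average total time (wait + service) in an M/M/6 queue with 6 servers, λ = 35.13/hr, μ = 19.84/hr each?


a = 1.7707; ρ = 0.2951; P₀ = 0.170100
Lq = P₀·a^c·ρ/(c!(1−ρ)²) = 0.004324
Wq = Lq/λ = 0.004324/35.13 = 0.0001231 hr
W = Wq + 1/μ = 0.0001231 + 0.05040 = 0.05053 hr

Final: 0.05053 hr


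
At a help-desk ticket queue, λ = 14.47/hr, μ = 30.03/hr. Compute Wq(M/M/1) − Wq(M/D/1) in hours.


ρ = 14.47/30.03 = 0.4819
Wq(M/M/1) = ρ/(μ−λ) = 0.4819/15.56 = 0.03097 hr
Wq(M/D/1) = ρ/(2(μ−λ)) = 0.01548 hr
Savings = 0.03097 − 0.01548 = 0.01548 hr

Final: 0.01548 hr


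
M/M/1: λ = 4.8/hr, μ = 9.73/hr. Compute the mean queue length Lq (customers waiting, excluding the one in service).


ρ = 4.8/9.73 = 0.4933
Lq = ρ²/(1−ρ) = 0.2434/0.5067 = 0.4803

Final: 0.4803


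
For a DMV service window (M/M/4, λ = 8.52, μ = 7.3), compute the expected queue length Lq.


a = λ/μ = 1.1671; ρ = a/4 = 0.2918
P₀ = 0.310333
Lq = P₀·a^c·ρ / (c!·(1−ρ)²) = 0.310333·1.85553·0.2918/(24·0.50157)
= 0.01396

Final: 0.01396


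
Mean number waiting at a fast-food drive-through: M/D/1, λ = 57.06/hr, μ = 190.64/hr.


ρ = 57.06/190.64 = 0.2993
M/D/1: Lq = ρ²/(2(1−ρ)) = 0.08959/(2·0.7007) = 0.06393

Final: 0.06393


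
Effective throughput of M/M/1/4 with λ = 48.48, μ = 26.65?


ρ = 1.8191; P_K = (1−ρ)ρ^4/(1−ρ^5) = 0.474086
λ_eff = λ(1 − P_K) = 48.48·(1 − 0.474086) = 48.48·0.525914 = 25.4963 /hr

Final: 25.4963 /hr


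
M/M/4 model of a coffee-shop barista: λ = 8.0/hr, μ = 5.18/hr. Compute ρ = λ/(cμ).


ρ = λ/(cμ) = 8.0/(4·5.18) = 8.0/20.72 = 0.3861

Final: 0.3861


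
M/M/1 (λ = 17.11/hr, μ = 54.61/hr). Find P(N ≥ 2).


ρ = 17.11/54.61 = 0.3133
P(N ≥ n) = ρ^n = 0.3133^2 = 0.098165

Final: 0.098165


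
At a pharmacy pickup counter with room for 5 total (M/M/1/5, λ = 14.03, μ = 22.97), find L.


ρ = 14.03/22.97 = 0.6108
L = ρ[1 − (K+1)ρ^K + Kρ^(K+1)] / [(1−ρ)(1−ρ^(K+1))]
Numerator: 0.6108·(1 − 6·0.085013 + 5·0.051925) = 0.457824
Denominator: (0.3892)·(0.948075) = 0.368994
L = 0.457824/0.368994 = 1.2407

Final: 1.2407


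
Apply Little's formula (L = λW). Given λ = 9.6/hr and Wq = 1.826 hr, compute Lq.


Lq = λWq = 9.6·1.826 = 17.5296

Final: 17.5296


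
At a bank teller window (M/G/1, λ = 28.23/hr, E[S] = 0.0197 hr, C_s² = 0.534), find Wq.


ρ = λ·E[S] = 28.23·0.0197 = 0.5561
E[S²] = E[S]²(1+C_s²) = 0.0197²·(1+0.534) = 0.0005953
Wq = λ·E[S²]/(2(1−ρ)) = 28.23·0.0005953/(2·0.4439) = 0.01893 hr

Final: 0.01893 hr


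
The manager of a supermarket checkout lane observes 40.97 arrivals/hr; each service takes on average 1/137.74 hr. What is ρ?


ρ = λ/μ = 40.97/137.74 = 0.2974

Final: 0.2974


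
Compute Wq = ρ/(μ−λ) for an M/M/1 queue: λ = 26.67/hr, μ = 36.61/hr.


ρ = 26.67/36.61 = 0.7285
Wq = ρ/(μ−λ) = 0.7285/(36.61 − 26.67) = 0.7285/9.94 = 0.07329 hr

Final: 0.07329 hr


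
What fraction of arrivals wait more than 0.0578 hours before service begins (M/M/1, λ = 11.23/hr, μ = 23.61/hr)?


ρ = 11.23/23.61 = 0.4756
P(Wq > t) = ρ·e^{−(μ−λ)t} = 0.4756·e^{−0.7156}
= 0.4756·0.488916 = 0.232551

Final: 0.232551


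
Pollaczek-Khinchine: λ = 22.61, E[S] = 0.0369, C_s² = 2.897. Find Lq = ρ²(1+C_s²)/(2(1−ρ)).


ρ = λ·E[S] = 22.61·0.0369 = 0.8343
Lq = ρ²(1+C_s²)/(2(1−ρ)) = 0.6961·(1+2.897)/(2·0.1657)
= 0.6961·3.8970/0.3314 = 8.18569

Final: 8.18569


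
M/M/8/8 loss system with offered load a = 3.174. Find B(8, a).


B(c,a) = (a^c/c!) / Σ_{k=0}^{c} a^k/k!
a^8/8! = 0.255467
Σ terms (k=0..8): 1.00000 + 3.17400 + 5.03714 + 5.32929 + 4.22879 + 2.68444 + 1.42007 + 0.64390 + 0.25547 = 23.773095
B = 0.255467/23.773095 = 0.010746

Final: 0.010746


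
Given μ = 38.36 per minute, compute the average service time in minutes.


Mean service time = 1/μ = 1/38.36 minute = 0.02607 minute
In minutes: 0.02607 × 1 = 0.02607 min

Final: 0.02607 min


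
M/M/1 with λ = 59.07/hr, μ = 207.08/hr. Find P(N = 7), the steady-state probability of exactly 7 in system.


ρ = 59.07/207.08 = 0.2853
P_n = (1−ρ)·ρ^n = (1 − 0.2853)·0.2853^7 = 0.7147·0.0001537 = 0.0001098

Final: 0.0001098


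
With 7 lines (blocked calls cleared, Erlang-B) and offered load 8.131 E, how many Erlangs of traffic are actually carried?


B(7,8.131) = 0.315508 (Erlang-B)
Carried load = a(1 − B) = 8.131·(1 − 0.315508) = 8.131·0.684492 = 5.5656 E

Final: 5.5656 Erlangs


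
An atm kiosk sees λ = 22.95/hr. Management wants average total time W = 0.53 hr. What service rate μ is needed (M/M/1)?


W = 1/(μ−λ) ⇒ μ − λ = 1/W = 1/0.53 = 1.8868
μ = λ + 1/W = 22.95 + 1.8868 = 24.8368 per hr

Final: 24.8368 /hr


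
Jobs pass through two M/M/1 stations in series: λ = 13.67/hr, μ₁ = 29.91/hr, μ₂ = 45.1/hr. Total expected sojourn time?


Each node sees arrival rate λ = 13.67/hr (tandem ⇒ throughput preserved).
W₁ = 1/(μ₁−λ) = 1/(29.91−13.67) = 0.06158 hr
W₂ = 1/(μ₂−λ) = 1/(45.1−13.67) = 0.03182 hr
W_total = W₁ + W₂ = 0.06158 + 0.03182 = 0.09339 hr

Final: 0.09339 hr


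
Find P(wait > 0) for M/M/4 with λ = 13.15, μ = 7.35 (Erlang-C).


a = λ/μ = 1.7891; ρ = a/4 = 0.4473
P₀ = 0.163494 (from M/M/c formula)
C(c,a) = [a^c/(c!(1−ρ))]·P₀ = [10.24598/(24·0.5527)]·0.163494
= 0.77239·0.163494 = 0.126281

Final: 0.126281


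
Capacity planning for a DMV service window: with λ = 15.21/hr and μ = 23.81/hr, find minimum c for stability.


Stability requires cμ > λ ⇔ c > λ/μ.
λ/μ = 15.21/23.81 = 0.6388
Minimum integer c = ⌊0.6388⌋ + 1 = 1
Check: 1·23.81 = 23.81 > 15.21, while 0·23.81 = 0.00 ≤ 15.21

Final: 1 servers


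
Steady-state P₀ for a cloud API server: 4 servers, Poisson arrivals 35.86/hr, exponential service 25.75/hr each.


a = λ/μ = 35.86/25.75 = 1.3926; ρ = a/c = 0.3482
Σ_{k=0}^{3} a^k/k! (terms k=0..3) = 1.00000 + 1.39262 + 0.96970 + 0.45014 = 3.81246
Tail: a^4/(4!(1−ρ)) = 3.76125/(24·0.6518) = 0.24042
P₀ = 1/(3.81246 + 0.24042) = 1/4.05288 = 0.246738

Final: 0.246738


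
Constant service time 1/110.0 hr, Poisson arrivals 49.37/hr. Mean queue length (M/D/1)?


ρ = 49.37/110.0 = 0.4488
M/D/1: Lq = ρ²/(2(1−ρ)) = 0.2014/(2·0.5512) = 0.18273

Final: 0.18273


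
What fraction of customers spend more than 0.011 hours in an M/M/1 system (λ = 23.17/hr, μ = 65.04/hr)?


W ~ Exponential(μ−λ) for M/M/1.
μ − λ = 65.04 − 23.17 = 41.8700
P(W > t) = e^{−(μ−λ)t} = e^{−0.4606} = 0.630924

Final: 0.630924


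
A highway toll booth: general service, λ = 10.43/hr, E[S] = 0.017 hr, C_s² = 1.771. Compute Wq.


ρ = λ·E[S] = 10.43·0.017 = 0.1773
E[S²] = E[S]²(1+C_s²) = 0.017²·(1+1.771) = 0.0008008
Wq = λ·E[S²]/(2(1−ρ)) = 10.43·0.0008008/(2·0.8227) = 0.005076 hr

Final: 0.005076 hr


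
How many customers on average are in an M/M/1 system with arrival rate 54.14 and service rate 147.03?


ρ = λ/μ = 54.14/147.03 = 0.3682
L = ρ/(1−ρ) = 0.3682/(1 − 0.3682) = 0.3682/0.6318 = 0.5828

Final: 0.5828


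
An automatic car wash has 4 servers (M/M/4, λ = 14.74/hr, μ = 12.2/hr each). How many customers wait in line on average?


a = λ/μ = 1.2082; ρ = a/4 = 0.3020
P₀ = 0.297688
Lq = P₀·a^c·ρ / (c!·(1−ρ)²) = 0.297688·2.13084·0.3020/(24·0.48714)
= 0.01639

Final: 0.01639


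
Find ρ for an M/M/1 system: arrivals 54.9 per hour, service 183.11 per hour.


ρ = λ/μ = 54.9/183.11 = 0.2998

Final: 0.2998


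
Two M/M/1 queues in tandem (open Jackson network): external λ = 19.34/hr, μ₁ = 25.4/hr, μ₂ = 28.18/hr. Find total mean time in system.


Each node sees arrival rate λ = 19.34/hr (tandem ⇒ throughput preserved).
W₁ = 1/(μ₁−λ) = 1/(25.4−19.34) = 0.16502 hr
W₂ = 1/(μ₂−λ) = 1/(28.18−19.34) = 0.11312 hr
W_total = W₁ + W₂ = 0.16502 + 0.11312 = 0.27814 hr

Final: 0.27814 hr


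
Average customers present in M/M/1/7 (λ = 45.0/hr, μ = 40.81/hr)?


ρ = 45.0/40.81 = 1.1027
L = ρ[1 − (K+1)ρ^K + Kρ^(K+1)] / [(1−ρ)(1−ρ^(K+1))]
Numerator: 1.1027·(1 − 8·1.982081 + 7·2.185583) = 0.487858
Denominator: (-0.1027)·(-1.185583) = 0.121725
L = 0.487858/0.121725 = 4.0079

Final: 4.0079


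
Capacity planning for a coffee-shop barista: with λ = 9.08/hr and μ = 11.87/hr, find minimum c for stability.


Stability requires cμ > λ ⇔ c > λ/μ.
λ/μ = 9.08/11.87 = 0.7650
Minimum integer c = ⌊0.7650⌋ + 1 = 1
Check: 1·11.87 = 11.87 > 9.08, while 0·11.87 = 0.00 ≤ 9.08

Final: 1 servers


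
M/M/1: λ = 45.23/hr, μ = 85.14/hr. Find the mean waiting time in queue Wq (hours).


ρ = 45.23/85.14 = 0.5312
Wq = ρ/(μ−λ) = 0.5312/(85.14 − 45.23) = 0.5312/39.91 = 0.01331 hr

Final: 0.01331 hr


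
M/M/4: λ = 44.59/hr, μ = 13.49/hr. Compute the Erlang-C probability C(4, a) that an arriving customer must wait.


a = λ/μ = 3.3054; ρ = a/4 = 0.8264
P₀ = 0.022507 (from M/M/c formula)
C(c,a) = [a^c/(c!(1−ρ))]·P₀ = [119.37190/(24·0.1736)]·0.022507
= 28.64331·0.022507 = 0.644675

Final: 0.644675


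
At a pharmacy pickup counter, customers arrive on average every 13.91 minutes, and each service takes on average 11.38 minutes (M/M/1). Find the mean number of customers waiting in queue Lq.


λ = 60/13.91 = 4.3134 /hr
μ = 60/11.38 = 5.2724 /hr
ρ = λ/μ = 4.3134/5.2724 = 0.8181
Lq = ρ²/(1−ρ) = 0.6693/0.1819 = 3.6799

Final: 3.6799
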